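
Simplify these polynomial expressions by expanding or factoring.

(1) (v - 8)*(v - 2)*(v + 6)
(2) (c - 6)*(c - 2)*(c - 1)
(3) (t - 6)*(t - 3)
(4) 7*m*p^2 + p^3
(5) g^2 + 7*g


(1) = v^3 - 4*v^2 - 44*v + 96
(2) = c^3 - 9*c^2 + 20*c - 12
(3) = t^2 - 9*t + 18
(4) = p^2*(7*m + p)
(5) = g*(g + 7)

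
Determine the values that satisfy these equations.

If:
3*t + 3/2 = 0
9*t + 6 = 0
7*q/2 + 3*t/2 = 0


Then:
No Solution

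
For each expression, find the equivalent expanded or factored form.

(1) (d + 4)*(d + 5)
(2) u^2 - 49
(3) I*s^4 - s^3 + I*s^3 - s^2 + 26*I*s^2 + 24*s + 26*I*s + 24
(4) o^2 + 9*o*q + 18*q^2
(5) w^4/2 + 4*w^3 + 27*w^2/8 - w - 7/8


(1) = d^2 + 9*d + 20
(2) = (u - 7)*(u + 7)
(3) = (s + 1)*(s - 4*I)*(s + 6*I)*(I*s + 1)
(4) = (o + 3*q)*(o + 6*q)
(5) = (w/2 + 1/4)*(w - 1/2)*(w + 1)*(w + 7)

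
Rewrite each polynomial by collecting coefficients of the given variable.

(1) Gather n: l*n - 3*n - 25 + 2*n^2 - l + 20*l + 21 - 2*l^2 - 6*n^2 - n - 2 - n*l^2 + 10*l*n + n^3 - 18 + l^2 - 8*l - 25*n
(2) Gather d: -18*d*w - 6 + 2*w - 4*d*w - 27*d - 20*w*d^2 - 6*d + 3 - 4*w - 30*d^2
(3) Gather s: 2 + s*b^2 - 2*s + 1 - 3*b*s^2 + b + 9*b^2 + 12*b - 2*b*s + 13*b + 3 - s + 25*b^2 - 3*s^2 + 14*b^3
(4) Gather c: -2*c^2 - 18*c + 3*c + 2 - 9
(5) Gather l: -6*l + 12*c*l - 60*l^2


(1) = -l^2 + 11*l + n^3 - 4*n^2 + n*(-l^2 + 11*l - 29) - 24
(2) = d^2*(-20*w - 30) + d*(-22*w - 33) - 2*w - 3
(3) = 14*b^3 + 34*b^2 + 26*b + s^2*(-3*b - 3) + s*(b^2 - 2*b - 3) + 6
(4) = -2*c^2 - 15*c - 7
(5) = -60*l^2 + l*(12*c - 6)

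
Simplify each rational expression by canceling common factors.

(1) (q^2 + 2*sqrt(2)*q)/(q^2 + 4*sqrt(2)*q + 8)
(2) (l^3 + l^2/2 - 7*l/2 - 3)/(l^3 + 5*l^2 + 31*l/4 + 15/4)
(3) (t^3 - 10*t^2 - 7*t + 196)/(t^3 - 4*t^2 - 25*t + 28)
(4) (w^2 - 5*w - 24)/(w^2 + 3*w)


(1) = q/(q + 2*sqrt(2))
(2) = (2*l - 4)/(2*l + 5)
(3) = (t - 7)/(t - 1)
(4) = (w - 8)/w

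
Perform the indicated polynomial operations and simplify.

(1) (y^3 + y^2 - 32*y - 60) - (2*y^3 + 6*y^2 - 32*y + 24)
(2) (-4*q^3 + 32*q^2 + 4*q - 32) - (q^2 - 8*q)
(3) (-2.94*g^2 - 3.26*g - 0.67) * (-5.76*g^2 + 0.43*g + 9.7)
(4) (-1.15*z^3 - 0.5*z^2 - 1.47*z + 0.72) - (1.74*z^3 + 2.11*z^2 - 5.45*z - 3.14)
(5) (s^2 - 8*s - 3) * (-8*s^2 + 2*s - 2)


(1) = -y^3 - 5*y^2 - 84
(2) = -4*q^3 + 31*q^2 + 12*q - 32
(3) = 16.9344*g^4 + 17.5134*g^3 - 26.0606*g^2 - 31.9101*g - 6.499
(4) = -2.89*z^3 - 2.61*z^2 + 3.98*z + 3.86
(5) = -8*s^4 + 66*s^3 + 6*s^2 + 10*s + 6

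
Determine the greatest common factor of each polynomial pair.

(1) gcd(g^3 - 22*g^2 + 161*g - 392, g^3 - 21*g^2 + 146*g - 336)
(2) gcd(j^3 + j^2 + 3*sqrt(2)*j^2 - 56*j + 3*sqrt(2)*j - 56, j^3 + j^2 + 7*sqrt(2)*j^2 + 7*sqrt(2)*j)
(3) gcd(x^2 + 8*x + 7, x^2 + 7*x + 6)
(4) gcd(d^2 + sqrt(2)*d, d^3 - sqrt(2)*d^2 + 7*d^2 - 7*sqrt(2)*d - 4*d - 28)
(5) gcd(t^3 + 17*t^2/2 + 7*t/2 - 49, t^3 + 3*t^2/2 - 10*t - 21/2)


(1) = g^2 - 15*g + 56
(2) = j^2 + j*(1 + 7*sqrt(2)) + 7*sqrt(2)
(3) = x + 1
(4) = d + sqrt(2)
(5) = t + 7/2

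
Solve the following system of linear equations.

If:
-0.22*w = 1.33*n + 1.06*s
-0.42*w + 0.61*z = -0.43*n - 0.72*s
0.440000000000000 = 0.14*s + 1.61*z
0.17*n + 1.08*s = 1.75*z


Then:
n = -0.47
s = 0.45
w = 0.64
z = 0.23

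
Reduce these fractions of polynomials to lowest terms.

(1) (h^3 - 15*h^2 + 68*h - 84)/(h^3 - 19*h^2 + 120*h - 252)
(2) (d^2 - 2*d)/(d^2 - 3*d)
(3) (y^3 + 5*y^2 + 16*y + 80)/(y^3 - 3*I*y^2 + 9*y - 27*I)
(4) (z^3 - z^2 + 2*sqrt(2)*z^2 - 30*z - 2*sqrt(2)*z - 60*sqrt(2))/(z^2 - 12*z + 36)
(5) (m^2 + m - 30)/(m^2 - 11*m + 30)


(1) = (h - 2)/(h - 6)
(2) = (d - 2)/(d - 3)
(3) = (y^3 + 5*y^2 + 16*y + 80)/(y^3 - 3*I*y^2 + 9*y - 27*I)
(4) = (z^2 + z*(2*sqrt(2) + 5) + 10*sqrt(2))/(z - 6)
(5) = (m + 6)/(m - 6)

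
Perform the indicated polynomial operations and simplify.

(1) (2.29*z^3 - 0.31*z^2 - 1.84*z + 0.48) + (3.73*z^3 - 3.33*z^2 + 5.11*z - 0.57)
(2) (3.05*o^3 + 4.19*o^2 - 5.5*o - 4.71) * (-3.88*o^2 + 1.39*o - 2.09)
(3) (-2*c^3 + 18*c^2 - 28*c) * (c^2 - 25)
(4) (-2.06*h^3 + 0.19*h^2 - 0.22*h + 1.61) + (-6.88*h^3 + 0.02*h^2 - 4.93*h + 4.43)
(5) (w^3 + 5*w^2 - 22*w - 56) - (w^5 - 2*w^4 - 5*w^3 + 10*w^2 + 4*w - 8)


(1) = 6.02*z^3 - 3.64*z^2 + 3.27*z - 0.09
(2) = -11.834*o^5 - 12.0177*o^4 + 20.7896*o^3 + 1.8727*o^2 + 4.9481*o + 9.8439
(3) = -2*c^5 + 18*c^4 + 22*c^3 - 450*c^2 + 700*c
(4) = -8.94*h^3 + 0.21*h^2 - 5.15*h + 6.04
(5) = -w^5 + 2*w^4 + 6*w^3 - 5*w^2 - 26*w - 48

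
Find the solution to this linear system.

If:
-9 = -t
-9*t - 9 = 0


Then:
No Solution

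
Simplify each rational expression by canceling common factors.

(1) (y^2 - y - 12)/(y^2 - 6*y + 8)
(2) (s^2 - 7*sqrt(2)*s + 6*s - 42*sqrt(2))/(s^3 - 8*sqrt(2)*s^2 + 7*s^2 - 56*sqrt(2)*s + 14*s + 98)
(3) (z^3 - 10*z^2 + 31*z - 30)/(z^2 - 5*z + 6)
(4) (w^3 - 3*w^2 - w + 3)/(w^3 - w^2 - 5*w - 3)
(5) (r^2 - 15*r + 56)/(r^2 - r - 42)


(1) = (y + 3)/(y - 2)
(2) = (s + 6)/(s^2 + s*(7 - sqrt(2)) - 7*sqrt(2))
(3) = z - 5
(4) = (w - 1)/(w + 1)
(5) = (r - 8)/(r + 6)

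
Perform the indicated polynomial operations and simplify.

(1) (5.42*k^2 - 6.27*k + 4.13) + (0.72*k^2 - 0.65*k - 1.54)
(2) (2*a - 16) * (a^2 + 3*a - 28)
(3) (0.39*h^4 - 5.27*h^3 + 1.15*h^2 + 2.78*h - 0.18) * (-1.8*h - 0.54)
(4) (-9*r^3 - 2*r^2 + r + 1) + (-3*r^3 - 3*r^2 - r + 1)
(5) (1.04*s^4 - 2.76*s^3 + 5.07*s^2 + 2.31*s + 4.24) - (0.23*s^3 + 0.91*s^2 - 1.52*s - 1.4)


(1) = 6.14*k^2 - 6.92*k + 2.59
(2) = 2*a^3 - 10*a^2 - 104*a + 448
(3) = -0.702*h^5 + 9.2754*h^4 + 0.7758*h^3 - 5.625*h^2 - 1.1772*h + 0.0972
(4) = -12*r^3 - 5*r^2 + 2
(5) = 1.04*s^4 - 2.99*s^3 + 4.16*s^2 + 3.83*s + 5.64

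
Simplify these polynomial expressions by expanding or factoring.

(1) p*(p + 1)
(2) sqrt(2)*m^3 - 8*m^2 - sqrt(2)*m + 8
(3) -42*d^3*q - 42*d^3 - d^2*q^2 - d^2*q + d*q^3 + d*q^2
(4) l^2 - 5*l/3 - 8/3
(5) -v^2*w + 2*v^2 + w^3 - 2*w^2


(1) = p^2 + p
(2) = (m - 1)*(m - 4*sqrt(2))*(sqrt(2)*m + sqrt(2))
(3) = (-7*d + q)*(6*d + q)*(d*q + d)
(4) = (l - 8/3)*(l + 1)
(5) = (-v + w)*(v + w)*(w - 2)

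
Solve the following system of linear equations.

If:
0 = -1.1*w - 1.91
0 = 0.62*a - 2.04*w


Then:
a = -5.71
w = -1.74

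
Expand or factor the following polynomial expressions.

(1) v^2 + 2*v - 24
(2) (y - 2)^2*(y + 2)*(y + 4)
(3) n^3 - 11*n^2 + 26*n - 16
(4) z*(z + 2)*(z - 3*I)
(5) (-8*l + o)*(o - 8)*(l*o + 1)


(1) = (v - 4)*(v + 6)
(2) = y^4 + 2*y^3 - 12*y^2 - 8*y + 32
(3) = (n - 8)*(n - 2)*(n - 1)
(4) = z^3 + 2*z^2 - 3*I*z^2 - 6*I*z
(5) = -8*l^2*o^2 + 64*l^2*o + l*o^3 - 8*l*o^2 - 8*l*o + 64*l + o^2 - 8*o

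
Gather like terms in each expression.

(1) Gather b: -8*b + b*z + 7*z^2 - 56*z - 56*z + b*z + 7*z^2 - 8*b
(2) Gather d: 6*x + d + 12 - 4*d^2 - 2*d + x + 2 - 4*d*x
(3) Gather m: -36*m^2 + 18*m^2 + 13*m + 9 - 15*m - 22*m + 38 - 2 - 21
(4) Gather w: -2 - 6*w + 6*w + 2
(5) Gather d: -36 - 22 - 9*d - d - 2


(1) = b*(2*z - 16) + 14*z^2 - 112*z
(2) = -4*d^2 + d*(-4*x - 1) + 7*x + 14
(3) = -18*m^2 - 24*m + 24
(4) = 0
(5) = -10*d - 60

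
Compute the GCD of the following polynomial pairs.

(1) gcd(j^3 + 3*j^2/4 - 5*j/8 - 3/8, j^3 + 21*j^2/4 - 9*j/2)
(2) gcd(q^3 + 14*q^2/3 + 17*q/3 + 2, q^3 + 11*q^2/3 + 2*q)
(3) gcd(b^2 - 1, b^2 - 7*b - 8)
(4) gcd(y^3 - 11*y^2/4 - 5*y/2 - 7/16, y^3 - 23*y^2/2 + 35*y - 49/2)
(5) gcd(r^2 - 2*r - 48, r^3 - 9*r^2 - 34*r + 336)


(1) = j - 3/4
(2) = gcd((q + 2/3)*(q + 1)*(q + 3), q*(q + 2/3)*(q + 3)) = q^2 + 11*q/3 + 2
(3) = b + 1
(4) = y - 7/2
(5) = gcd((r - 8)*(r + 6), (r - 8)*(r - 7)*(r + 6)) = r^2 - 2*r - 48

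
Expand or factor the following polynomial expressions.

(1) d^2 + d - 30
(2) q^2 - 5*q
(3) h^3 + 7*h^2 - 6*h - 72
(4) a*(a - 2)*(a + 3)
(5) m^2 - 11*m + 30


(1) = (d - 5)*(d + 6)
(2) = q*(q - 5)
(3) = (h - 3)*(h + 4)*(h + 6)
(4) = a^3 + a^2 - 6*a
(5) = (m - 6)*(m - 5)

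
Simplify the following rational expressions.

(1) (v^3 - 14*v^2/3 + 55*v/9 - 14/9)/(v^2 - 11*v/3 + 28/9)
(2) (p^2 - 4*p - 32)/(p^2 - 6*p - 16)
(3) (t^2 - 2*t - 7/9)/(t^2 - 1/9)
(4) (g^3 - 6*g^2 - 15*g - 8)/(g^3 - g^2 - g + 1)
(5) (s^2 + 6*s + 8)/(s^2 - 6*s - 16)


(1) = (3*v^2 - 7*v + 2)/(3*v - 4)
(2) = (p + 4)/(p + 2)
(3) = (3*t - 7)/(3*t - 1)
(4) = (g^2 - 7*g - 8)/(g^2 - 2*g + 1)
(5) = (s + 4)/(s - 8)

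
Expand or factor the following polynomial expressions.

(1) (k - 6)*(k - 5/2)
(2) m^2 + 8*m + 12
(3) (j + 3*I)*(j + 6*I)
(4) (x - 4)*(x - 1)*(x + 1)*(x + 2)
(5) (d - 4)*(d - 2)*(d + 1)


(1) = k^2 - 17*k/2 + 15
(2) = (m + 2)*(m + 6)
(3) = j^2 + 9*I*j - 18
(4) = x^4 - 2*x^3 - 9*x^2 + 2*x + 8
(5) = d^3 - 5*d^2 + 2*d + 8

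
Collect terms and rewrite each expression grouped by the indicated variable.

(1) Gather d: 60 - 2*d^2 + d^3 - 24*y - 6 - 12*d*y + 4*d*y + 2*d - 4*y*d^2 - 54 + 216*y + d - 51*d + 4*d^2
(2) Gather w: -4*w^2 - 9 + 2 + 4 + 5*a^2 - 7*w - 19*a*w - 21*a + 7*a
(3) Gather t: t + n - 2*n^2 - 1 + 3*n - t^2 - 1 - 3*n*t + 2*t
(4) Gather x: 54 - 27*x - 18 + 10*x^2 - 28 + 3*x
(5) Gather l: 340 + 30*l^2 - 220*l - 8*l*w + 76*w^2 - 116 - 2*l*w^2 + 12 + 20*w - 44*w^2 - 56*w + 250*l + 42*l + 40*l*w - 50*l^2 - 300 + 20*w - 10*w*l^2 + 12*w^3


(1) = d^3 + d^2*(2 - 4*y) + d*(-8*y - 48) + 192*y
(2) = 5*a^2 - 14*a - 4*w^2 + w*(-19*a - 7) - 3
(3) = -2*n^2 + 4*n - t^2 + t*(3 - 3*n) - 2
(4) = 10*x^2 - 24*x + 8
(5) = l^2*(-10*w - 20) + l*(-2*w^2 + 32*w + 72) + 12*w^3 + 32*w^2 - 16*w - 64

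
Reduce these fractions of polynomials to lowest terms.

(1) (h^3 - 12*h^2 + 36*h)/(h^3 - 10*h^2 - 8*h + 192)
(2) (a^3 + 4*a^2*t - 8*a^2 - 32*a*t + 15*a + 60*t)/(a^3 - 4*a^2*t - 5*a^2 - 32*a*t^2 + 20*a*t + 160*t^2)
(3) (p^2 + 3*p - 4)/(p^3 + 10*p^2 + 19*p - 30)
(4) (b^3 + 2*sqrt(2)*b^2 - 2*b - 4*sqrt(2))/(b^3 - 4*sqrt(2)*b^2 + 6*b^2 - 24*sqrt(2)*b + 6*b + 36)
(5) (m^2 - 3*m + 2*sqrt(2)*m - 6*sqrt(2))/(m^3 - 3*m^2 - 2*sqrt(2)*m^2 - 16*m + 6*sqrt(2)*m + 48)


(1) = (h^2 - 6*h)/(h^2 - 4*h - 32)
(2) = (3 - a)/(-a + 8*t)
(3) = (p + 4)/(p^2 + 11*p + 30)
(4) = (b^2 + 3*sqrt(2)*b + 4)/(b^2 + b*(6 - 3*sqrt(2)) - 18*sqrt(2))
(5) = 1/(m - 4*sqrt(2))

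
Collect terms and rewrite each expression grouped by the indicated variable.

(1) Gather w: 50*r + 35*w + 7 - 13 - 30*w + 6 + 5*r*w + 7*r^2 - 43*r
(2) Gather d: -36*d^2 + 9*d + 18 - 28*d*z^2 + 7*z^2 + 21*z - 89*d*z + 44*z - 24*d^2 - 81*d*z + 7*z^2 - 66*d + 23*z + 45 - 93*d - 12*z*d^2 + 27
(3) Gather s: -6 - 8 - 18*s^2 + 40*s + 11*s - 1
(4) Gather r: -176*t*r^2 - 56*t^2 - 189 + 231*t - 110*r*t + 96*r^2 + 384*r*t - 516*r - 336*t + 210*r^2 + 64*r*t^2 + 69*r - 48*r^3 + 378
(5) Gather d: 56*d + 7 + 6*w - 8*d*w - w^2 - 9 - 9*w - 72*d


(1) = 7*r^2 + 7*r + w*(5*r + 5)
(2) = d^2*(-12*z - 60) + d*(-28*z^2 - 170*z - 150) + 14*z^2 + 88*z + 90
(3) = -18*s^2 + 51*s - 15
(4) = -48*r^3 + r^2*(306 - 176*t) + r*(64*t^2 + 274*t - 447) - 56*t^2 - 105*t + 189
(5) = d*(-8*w - 16) - w^2 - 3*w - 2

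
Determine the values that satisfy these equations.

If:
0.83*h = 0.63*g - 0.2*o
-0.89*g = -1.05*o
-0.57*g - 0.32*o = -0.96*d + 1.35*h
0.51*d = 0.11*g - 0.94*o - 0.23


Then:
d = -0.25
g = -0.15
h = -0.08
o = -0.13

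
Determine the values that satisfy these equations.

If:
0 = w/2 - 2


Then:
w = 4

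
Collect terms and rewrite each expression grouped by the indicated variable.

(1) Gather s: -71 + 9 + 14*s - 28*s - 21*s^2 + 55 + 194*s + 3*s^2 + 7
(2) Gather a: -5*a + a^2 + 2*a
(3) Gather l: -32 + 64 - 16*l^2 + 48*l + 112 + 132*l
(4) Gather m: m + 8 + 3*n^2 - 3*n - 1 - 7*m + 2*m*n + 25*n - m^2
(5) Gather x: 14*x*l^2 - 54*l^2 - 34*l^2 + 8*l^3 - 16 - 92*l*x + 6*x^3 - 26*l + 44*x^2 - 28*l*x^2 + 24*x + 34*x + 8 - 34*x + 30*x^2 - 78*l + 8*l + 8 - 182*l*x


(1) = -18*s^2 + 180*s
(2) = a^2 - 3*a
(3) = -16*l^2 + 180*l + 144
(4) = -m^2 + m*(2*n - 6) + 3*n^2 + 22*n + 7
(5) = 8*l^3 - 88*l^2 - 96*l + 6*x^3 + x^2*(74 - 28*l) + x*(14*l^2 - 274*l + 24)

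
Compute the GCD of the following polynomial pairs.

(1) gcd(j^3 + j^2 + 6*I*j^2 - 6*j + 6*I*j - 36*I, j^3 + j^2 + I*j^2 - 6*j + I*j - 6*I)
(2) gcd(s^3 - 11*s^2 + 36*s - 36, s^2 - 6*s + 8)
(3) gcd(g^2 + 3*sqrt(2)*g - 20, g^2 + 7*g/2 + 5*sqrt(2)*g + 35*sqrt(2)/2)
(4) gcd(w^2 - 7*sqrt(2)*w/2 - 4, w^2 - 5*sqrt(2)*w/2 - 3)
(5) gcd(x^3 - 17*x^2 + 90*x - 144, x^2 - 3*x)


(1) = gcd((j - 2)*(j + 3)*(j + 6*I), (j - 2)*(j + 3)*(j + I)) = j^2 + j - 6
(2) = gcd((s - 6)*(s - 3)*(s - 2), (s - 4)*(s - 2)) = s - 2
(3) = gcd((g - 2*sqrt(2))*(g + 5*sqrt(2)), (g + 7/2)*(g + 5*sqrt(2))) = g + 5*sqrt(2)
(4) = w + sqrt(2)/2
(5) = gcd((x - 8)*(x - 6)*(x - 3), x*(x - 3)) = x - 3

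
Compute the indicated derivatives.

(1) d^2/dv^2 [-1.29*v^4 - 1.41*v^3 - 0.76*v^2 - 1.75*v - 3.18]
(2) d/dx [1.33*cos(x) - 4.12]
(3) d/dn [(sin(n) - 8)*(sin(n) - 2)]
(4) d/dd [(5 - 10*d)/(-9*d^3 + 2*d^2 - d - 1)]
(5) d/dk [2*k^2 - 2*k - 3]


(1) = -15.48*v^2 - 8.46*v - 1.52
(2) = -1.33*sin(x)
(3) = 2*(sin(n) - 5)*cos(n)
(4) = 5*(-36*d^3 + 31*d^2 - 4*d + 3)/(81*d^6 - 36*d^5 + 22*d^4 + 14*d^3 - 3*d^2 + 2*d + 1)
(5) = 4*k - 2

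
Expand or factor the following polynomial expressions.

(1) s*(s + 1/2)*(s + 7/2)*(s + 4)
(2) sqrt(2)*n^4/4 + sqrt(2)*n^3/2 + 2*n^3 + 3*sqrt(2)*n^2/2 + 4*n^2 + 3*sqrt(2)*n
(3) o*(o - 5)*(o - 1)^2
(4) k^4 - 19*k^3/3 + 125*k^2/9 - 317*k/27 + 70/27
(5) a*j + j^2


(1) = s^4 + 8*s^3 + 71*s^2/4 + 7*s
(2) = n*(n/2 + 1)*(n + 3*sqrt(2))*(sqrt(2)*n/2 + 1)
(3) = o^4 - 7*o^3 + 11*o^2 - 5*o
(4) = (k - 7/3)*(k - 2)*(k - 5/3)*(k - 1/3)
(5) = j*(a + j)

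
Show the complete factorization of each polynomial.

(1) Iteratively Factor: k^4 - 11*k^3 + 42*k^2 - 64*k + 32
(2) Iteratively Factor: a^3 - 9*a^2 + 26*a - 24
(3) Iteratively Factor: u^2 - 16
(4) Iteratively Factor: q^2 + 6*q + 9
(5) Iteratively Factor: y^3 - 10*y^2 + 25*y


(1) = (k - 1)*(k^3 - 10*k^2 + 32*k - 32) = (k - 4)*(k - 1)*(k^2 - 6*k + 8) = (k - 4)*(k - 2)*(k - 1)*(k - 4)
(2) = (a - 2)*(a^2 - 7*a + 12) = (a - 4)*(a - 2)*(a - 3)
(3) = (u - 4)*(u + 4)
(4) = (q + 3)*(q + 3)
(5) = (y - 5)*(y^2 - 5*y) = (y - 5)^2*(y)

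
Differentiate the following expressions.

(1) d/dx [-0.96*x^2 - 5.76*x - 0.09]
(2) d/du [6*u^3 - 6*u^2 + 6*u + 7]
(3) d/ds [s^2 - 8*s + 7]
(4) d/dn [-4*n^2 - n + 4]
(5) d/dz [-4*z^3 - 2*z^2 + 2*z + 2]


(1) = -1.92*x - 5.76
(2) = 18*u^2 - 12*u + 6
(3) = 2*s - 8
(4) = -8*n - 1
(5) = -12*z^2 - 4*z + 2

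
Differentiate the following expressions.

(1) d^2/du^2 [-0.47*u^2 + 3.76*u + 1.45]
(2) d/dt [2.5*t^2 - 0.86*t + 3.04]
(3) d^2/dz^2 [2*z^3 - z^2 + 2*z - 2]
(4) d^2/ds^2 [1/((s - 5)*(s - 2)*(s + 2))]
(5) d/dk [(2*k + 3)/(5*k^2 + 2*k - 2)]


(1) = -0.940000000000000
(2) = 5.0*t - 0.86
(3) = 12*z - 2
(4) = 2*(6*s^4 - 40*s^3 + 63*s^2 + 116)/(s^9 - 15*s^8 + 63*s^7 + 55*s^6 - 852*s^5 + 780*s^4 + 3536*s^3 - 5040*s^2 - 4800*s + 8000)
(5) = 10*(-k^2 - 3*k - 1)/(25*k^4 + 20*k^3 - 16*k^2 - 8*k + 4)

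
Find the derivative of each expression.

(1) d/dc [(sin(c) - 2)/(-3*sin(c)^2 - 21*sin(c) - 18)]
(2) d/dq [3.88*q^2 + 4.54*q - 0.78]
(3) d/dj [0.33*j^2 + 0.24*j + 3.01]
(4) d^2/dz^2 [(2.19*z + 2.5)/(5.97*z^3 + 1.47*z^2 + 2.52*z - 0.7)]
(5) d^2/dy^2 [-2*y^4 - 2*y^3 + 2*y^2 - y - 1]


(1) = (sin(c)^2 - 4*sin(c) - 20)*cos(c)/(3*(sin(c)^2 + 7*sin(c) + 6)^2)
(2) = 7.76*q + 4.54
(3) = 0.66*j + 0.24
(4) = (468.321426*z^5 + 1184.542326*z^4 + 294.60627*z^3 + 367.90362*z^2 + 131.77206*z + 44.62332)/(212.776173*z^9 + 157.176369*z^8 + 308.146923*z^7 + 61.022241*z^6 + 93.213288*z^5 - 39.719106*z^4 + 9.220428*z^3 - 11.17494*z^2 + 3.7044*z - 0.343)
(5) = -24*y^2 - 12*y + 4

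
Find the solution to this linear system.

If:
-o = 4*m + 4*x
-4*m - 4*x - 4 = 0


Then:
m = -x - 1
o = 4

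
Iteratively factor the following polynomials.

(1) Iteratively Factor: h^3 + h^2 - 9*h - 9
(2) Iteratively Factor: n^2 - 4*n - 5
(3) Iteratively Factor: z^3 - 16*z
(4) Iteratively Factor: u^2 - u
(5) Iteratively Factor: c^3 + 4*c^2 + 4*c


(1) = (h + 3)*(h^2 - 2*h - 3) = (h - 3)*(h + 3)*(h + 1)
(2) = (n - 5)*(n + 1)
(3) = (z - 4)*(z^2 + 4*z) = z*(z - 4)*(z + 4)
(4) = (u - 1)*(u)
(5) = (c + 2)*(c^2 + 2*c) = (c + 2)^2*(c)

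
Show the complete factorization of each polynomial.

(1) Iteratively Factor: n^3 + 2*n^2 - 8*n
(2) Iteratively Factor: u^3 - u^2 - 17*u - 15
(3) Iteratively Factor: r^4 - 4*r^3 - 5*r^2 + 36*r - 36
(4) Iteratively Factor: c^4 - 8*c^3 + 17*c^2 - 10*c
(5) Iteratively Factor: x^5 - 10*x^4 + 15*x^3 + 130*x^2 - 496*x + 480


(1) = (n + 4)*(n^2 - 2*n) = (n - 2)*(n + 4)*(n)
(2) = (u + 3)*(u^2 - 4*u - 5) = (u + 1)*(u + 3)*(u - 5)
(3) = (r + 3)*(r^3 - 7*r^2 + 16*r - 12) = (r - 2)*(r + 3)*(r^2 - 5*r + 6) = (r - 2)^2*(r + 3)*(r - 3)
(4) = (c - 1)*(c^3 - 7*c^2 + 10*c) = c*(c - 1)*(c^2 - 7*c + 10) = c*(c - 5)*(c - 1)*(c - 2)
(5) = (x - 3)*(x^4 - 7*x^3 - 6*x^2 + 112*x - 160) = (x - 3)*(x - 2)*(x^3 - 5*x^2 - 16*x + 80) = (x - 3)*(x - 2)*(x + 4)*(x^2 - 9*x + 20) = (x - 5)*(x - 3)*(x - 2)*(x + 4)*(x - 4)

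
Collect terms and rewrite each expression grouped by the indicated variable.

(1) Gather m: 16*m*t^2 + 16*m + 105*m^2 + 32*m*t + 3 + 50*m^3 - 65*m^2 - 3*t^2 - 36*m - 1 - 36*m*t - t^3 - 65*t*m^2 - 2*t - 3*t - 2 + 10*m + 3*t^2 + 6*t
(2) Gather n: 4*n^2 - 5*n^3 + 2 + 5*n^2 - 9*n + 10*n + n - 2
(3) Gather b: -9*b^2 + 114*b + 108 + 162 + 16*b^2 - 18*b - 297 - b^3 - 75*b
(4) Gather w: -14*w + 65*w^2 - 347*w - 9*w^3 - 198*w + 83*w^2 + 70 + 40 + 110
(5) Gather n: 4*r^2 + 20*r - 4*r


(1) = 50*m^3 + m^2*(40 - 65*t) + m*(16*t^2 - 4*t - 10) - t^3 + t
(2) = -5*n^3 + 9*n^2 + 2*n
(3) = -b^3 + 7*b^2 + 21*b - 27
(4) = -9*w^3 + 148*w^2 - 559*w + 220
(5) = 4*r^2 + 16*r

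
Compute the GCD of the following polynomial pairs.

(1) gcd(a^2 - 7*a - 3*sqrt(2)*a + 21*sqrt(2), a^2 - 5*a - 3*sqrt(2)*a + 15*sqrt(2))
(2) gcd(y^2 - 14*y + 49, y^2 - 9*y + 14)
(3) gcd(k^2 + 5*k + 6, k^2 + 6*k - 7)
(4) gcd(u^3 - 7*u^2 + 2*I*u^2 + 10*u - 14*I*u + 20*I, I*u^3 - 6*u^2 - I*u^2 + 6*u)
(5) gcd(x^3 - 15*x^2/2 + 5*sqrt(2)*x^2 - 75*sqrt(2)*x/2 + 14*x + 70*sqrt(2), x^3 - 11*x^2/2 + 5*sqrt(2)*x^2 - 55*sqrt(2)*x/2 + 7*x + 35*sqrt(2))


(1) = gcd((a - 7)*(a - 3*sqrt(2)), (a - 5)*(a - 3*sqrt(2))) = a - 3*sqrt(2)
(2) = y - 7
(3) = gcd((k + 2)*(k + 3), (k - 1)*(k + 7)) = 1
(4) = gcd((u - 5)*(u - 2)*(u + 2*I), u*(u + 6*I)*(I*u - I)) = 1
(5) = x^2 + x*(-7/2 + 5*sqrt(2)) - 35*sqrt(2)/2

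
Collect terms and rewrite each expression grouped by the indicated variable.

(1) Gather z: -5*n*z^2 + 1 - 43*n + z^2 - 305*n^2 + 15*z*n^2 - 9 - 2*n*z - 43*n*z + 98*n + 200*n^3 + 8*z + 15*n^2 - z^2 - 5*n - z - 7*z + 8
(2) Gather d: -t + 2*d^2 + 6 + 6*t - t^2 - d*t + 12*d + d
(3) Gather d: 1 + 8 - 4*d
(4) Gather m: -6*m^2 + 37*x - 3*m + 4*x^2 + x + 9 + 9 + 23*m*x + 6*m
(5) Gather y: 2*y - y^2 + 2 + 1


(1) = 200*n^3 - 290*n^2 - 5*n*z^2 + 50*n + z*(15*n^2 - 45*n)
(2) = 2*d^2 + d*(13 - t) - t^2 + 5*t + 6
(3) = 9 - 4*d
(4) = -6*m^2 + m*(23*x + 3) + 4*x^2 + 38*x + 18
(5) = -y^2 + 2*y + 3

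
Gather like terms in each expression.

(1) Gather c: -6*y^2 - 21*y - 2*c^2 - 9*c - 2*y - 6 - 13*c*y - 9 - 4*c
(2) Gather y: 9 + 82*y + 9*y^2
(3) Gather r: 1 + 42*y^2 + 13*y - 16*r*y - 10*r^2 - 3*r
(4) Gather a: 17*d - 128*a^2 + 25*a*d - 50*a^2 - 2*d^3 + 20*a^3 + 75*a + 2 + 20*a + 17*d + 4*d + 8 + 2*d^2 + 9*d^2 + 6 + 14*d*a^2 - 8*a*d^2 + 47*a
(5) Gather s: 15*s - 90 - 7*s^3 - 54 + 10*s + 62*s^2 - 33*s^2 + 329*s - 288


(1) = -2*c^2 + c*(-13*y - 13) - 6*y^2 - 23*y - 15
(2) = 9*y^2 + 82*y + 9
(3) = -10*r^2 + r*(-16*y - 3) + 42*y^2 + 13*y + 1
(4) = 20*a^3 + a^2*(14*d - 178) + a*(-8*d^2 + 25*d + 142) - 2*d^3 + 11*d^2 + 38*d + 16
(5) = -7*s^3 + 29*s^2 + 354*s - 432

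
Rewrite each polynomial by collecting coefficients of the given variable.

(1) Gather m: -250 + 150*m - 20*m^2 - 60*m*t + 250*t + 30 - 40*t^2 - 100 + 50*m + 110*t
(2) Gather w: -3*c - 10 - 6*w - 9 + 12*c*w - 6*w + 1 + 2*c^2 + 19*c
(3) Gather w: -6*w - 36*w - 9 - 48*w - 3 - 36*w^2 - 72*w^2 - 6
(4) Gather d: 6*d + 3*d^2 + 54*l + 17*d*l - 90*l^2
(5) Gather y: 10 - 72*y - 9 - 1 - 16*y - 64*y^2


(1) = -20*m^2 + m*(200 - 60*t) - 40*t^2 + 360*t - 320
(2) = 2*c^2 + 16*c + w*(12*c - 12) - 18
(3) = -108*w^2 - 90*w - 18
(4) = 3*d^2 + d*(17*l + 6) - 90*l^2 + 54*l
(5) = -64*y^2 - 88*y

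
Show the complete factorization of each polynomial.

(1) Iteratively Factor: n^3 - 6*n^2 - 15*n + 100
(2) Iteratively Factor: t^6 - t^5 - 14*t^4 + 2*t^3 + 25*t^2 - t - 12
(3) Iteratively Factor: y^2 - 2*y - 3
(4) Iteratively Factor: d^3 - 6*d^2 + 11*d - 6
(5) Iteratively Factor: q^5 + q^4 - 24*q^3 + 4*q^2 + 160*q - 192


(1) = (n - 5)*(n^2 - n - 20) = (n - 5)^2*(n + 4)
(2) = (t + 1)*(t^5 - 2*t^4 - 12*t^3 + 14*t^2 + 11*t - 12) = (t + 1)*(t + 3)*(t^4 - 5*t^3 + 3*t^2 + 5*t - 4) = (t - 1)*(t + 1)*(t + 3)*(t^3 - 4*t^2 - t + 4) = (t - 1)^2*(t + 1)*(t + 3)*(t^2 - 3*t - 4) = (t - 1)^2*(t + 1)^2*(t + 3)*(t - 4)
(3) = (y - 3)*(y + 1)
(4) = (d - 2)*(d^2 - 4*d + 3) = (d - 3)*(d - 2)*(d - 1)
(5) = (q - 3)*(q^4 + 4*q^3 - 12*q^2 - 32*q + 64) = (q - 3)*(q + 4)*(q^3 - 12*q + 16) = (q - 3)*(q + 4)^2*(q^2 - 4*q + 4) = (q - 3)*(q - 2)*(q + 4)^2*(q - 2)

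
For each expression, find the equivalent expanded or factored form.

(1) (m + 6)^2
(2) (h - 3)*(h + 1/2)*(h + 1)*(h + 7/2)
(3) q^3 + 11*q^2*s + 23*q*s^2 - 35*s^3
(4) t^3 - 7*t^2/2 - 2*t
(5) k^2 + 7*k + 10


(1) = m^2 + 12*m + 36
(2) = h^4 + 2*h^3 - 37*h^2/4 - 31*h/2 - 21/4
(3) = (q - s)*(q + 5*s)*(q + 7*s)
(4) = t*(t - 4)*(t + 1/2)
(5) = (k + 2)*(k + 5)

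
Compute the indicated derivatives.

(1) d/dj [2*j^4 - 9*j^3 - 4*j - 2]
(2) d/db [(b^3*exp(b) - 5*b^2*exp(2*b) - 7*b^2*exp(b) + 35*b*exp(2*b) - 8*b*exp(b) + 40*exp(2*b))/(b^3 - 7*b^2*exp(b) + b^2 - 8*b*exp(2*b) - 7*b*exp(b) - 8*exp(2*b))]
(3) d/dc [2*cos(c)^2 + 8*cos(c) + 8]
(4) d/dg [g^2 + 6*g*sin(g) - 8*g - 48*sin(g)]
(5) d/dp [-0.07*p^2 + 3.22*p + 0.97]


(1) = 8*j^3 - 27*j^2 - 4
(2) = (b^4 - 10*b^3*exp(b) - 8*b^3 + 43*b^2*exp(2*b) + 78*b^2*exp(b) + 8*b^2 - 360*b*exp(2*b) - 80*b*exp(b) + 40*exp(3*b) + 344*exp(2*b))*exp(b)/(b^4 - 14*b^3*exp(b) + 33*b^2*exp(2*b) + 112*b*exp(3*b) + 64*exp(4*b))
(3) = -4*(cos(c) + 2)*sin(c)
(4) = 6*g*cos(g) + 2*g + 6*sin(g) - 48*cos(g) - 8
(5) = 3.22 - 0.14*p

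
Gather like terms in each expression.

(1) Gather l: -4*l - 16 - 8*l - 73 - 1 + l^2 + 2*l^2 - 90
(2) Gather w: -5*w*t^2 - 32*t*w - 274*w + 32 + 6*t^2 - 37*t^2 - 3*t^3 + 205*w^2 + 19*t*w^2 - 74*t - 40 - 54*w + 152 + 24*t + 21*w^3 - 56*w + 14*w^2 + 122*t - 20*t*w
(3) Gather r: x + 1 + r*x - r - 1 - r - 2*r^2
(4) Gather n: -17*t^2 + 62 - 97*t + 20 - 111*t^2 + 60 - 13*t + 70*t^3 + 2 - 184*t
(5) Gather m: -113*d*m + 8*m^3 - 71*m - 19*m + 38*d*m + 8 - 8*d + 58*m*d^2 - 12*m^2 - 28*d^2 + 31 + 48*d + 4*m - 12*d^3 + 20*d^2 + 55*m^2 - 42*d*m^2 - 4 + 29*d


(1) = 3*l^2 - 12*l - 180
(2) = -3*t^3 - 31*t^2 + 72*t + 21*w^3 + w^2*(19*t + 219) + w*(-5*t^2 - 52*t - 384) + 144
(3) = -2*r^2 + r*(x - 2) + x
(4) = 70*t^3 - 128*t^2 - 294*t + 144
(5) = -12*d^3 - 8*d^2 + 69*d + 8*m^3 + m^2*(43 - 42*d) + m*(58*d^2 - 75*d - 86) + 35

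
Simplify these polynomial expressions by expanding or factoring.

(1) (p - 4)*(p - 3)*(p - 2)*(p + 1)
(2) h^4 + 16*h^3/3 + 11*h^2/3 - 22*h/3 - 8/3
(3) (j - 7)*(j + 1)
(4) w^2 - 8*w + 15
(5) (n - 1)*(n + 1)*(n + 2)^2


(1) = p^4 - 8*p^3 + 17*p^2 + 2*p - 24
(2) = (h - 1)*(h + 1/3)*(h + 2)*(h + 4)
(3) = j^2 - 6*j - 7
(4) = (w - 5)*(w - 3)
(5) = n^4 + 4*n^3 + 3*n^2 - 4*n - 4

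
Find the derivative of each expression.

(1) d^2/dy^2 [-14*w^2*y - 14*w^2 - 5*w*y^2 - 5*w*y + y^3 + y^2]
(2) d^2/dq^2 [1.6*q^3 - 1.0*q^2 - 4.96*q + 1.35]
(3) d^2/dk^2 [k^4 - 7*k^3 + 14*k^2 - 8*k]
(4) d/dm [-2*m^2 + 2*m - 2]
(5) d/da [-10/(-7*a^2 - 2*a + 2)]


(1) = -10*w + 6*y + 2
(2) = 9.6*q - 2.0
(3) = 12*k^2 - 42*k + 28
(4) = 2 - 4*m
(5) = 20*(-7*a - 1)/(7*a^2 + 2*a - 2)^2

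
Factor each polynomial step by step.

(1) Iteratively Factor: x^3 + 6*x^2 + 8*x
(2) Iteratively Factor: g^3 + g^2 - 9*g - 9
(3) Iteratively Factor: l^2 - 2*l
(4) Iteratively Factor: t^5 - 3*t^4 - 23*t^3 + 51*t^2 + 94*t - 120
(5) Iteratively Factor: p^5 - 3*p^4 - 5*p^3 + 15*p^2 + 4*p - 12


(1) = (x + 4)*(x^2 + 2*x) = x*(x + 4)*(x + 2)
(2) = (g + 1)*(g^2 - 9) = (g + 1)*(g + 3)*(g - 3)
(3) = (l - 2)*(l)
(4) = (t + 2)*(t^4 - 5*t^3 - 13*t^2 + 77*t - 60) = (t - 3)*(t + 2)*(t^3 - 2*t^2 - 19*t + 20) = (t - 5)*(t - 3)*(t + 2)*(t^2 + 3*t - 4) = (t - 5)*(t - 3)*(t + 2)*(t + 4)*(t - 1)
(5) = (p + 1)*(p^4 - 4*p^3 - p^2 + 16*p - 12) = (p - 2)*(p + 1)*(p^3 - 2*p^2 - 5*p + 6) = (p - 2)*(p - 1)*(p + 1)*(p^2 - p - 6) = (p - 3)*(p - 2)*(p - 1)*(p + 1)*(p + 2)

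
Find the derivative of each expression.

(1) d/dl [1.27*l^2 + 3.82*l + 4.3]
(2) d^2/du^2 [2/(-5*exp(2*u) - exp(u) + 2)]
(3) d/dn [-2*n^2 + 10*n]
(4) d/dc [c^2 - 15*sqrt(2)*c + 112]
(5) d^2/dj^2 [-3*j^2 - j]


(1) = 2.54*l + 3.82
(2) = 2*(-2*(10*exp(u) + 1)^2*exp(u) + (20*exp(u) + 1)*(5*exp(2*u) + exp(u) - 2))*exp(u)/(5*exp(2*u) + exp(u) - 2)^3
(3) = 10 - 4*n
(4) = 2*c - 15*sqrt(2)
(5) = -6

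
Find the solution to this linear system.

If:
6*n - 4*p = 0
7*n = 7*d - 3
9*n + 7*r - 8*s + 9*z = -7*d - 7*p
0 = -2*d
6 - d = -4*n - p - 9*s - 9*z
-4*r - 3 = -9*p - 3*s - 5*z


Then:
d = 0
n = -3/7
p = -9/14
r = -3355/1722
s = -371/246
z = 950/861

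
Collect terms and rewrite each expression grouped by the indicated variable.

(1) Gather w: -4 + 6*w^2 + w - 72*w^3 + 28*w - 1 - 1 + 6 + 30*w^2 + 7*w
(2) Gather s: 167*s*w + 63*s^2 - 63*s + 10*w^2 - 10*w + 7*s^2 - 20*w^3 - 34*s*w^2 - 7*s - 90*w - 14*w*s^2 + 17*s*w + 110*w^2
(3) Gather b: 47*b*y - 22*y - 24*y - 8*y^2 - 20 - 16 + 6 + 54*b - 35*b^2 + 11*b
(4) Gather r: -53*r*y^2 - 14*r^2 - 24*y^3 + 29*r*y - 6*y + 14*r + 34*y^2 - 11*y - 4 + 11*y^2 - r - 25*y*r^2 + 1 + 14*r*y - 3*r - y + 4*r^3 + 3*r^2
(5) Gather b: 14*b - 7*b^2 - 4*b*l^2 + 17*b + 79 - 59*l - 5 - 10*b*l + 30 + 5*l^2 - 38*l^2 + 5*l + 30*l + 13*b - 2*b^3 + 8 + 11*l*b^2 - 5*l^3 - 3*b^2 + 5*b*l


(1) = -72*w^3 + 36*w^2 + 36*w
(2) = s^2*(70 - 14*w) + s*(-34*w^2 + 184*w - 70) - 20*w^3 + 120*w^2 - 100*w
(3) = -35*b^2 + b*(47*y + 65) - 8*y^2 - 46*y - 30
(4) = 4*r^3 + r^2*(-25*y - 11) + r*(-53*y^2 + 43*y + 10) - 24*y^3 + 45*y^2 - 18*y - 3
(5) = -2*b^3 + b^2*(11*l - 10) + b*(-4*l^2 - 5*l + 44) - 5*l^3 - 33*l^2 - 24*l + 112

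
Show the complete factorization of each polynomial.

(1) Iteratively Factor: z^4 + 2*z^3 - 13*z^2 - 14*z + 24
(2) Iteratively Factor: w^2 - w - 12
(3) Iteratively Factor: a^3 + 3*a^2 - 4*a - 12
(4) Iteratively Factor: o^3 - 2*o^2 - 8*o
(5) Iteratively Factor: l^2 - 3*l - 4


(1) = (z - 1)*(z^3 + 3*z^2 - 10*z - 24) = (z - 1)*(z + 2)*(z^2 + z - 12) = (z - 3)*(z - 1)*(z + 2)*(z + 4)
(2) = (w + 3)*(w - 4)
(3) = (a - 2)*(a^2 + 5*a + 6) = (a - 2)*(a + 2)*(a + 3)
(4) = (o)*(o^2 - 2*o - 8) = o*(o - 4)*(o + 2)
(5) = (l + 1)*(l - 4)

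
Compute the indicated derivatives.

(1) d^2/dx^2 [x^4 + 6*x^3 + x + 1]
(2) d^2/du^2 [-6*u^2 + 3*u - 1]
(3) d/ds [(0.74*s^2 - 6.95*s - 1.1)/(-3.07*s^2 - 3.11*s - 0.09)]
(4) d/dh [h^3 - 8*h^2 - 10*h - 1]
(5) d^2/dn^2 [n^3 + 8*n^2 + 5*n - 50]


(1) = 12*x*(x + 3)
(2) = -12
(3) = (-23.6379*s^2 - 6.8872*s - 2.7955)/(9.4249*s^4 + 19.0954*s^3 + 10.2247*s^2 + 0.5598*s + 0.0081)
(4) = 3*h^2 - 16*h - 10
(5) = 6*n + 16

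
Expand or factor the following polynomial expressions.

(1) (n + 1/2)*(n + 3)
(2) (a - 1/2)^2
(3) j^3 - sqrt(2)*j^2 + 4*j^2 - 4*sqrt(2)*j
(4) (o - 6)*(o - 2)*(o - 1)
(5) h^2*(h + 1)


(1) = n^2 + 7*n/2 + 3/2
(2) = a^2 - a + 1/4
(3) = j*(j + 4)*(j - sqrt(2))
(4) = o^3 - 9*o^2 + 20*o - 12
(5) = h^3 + h^2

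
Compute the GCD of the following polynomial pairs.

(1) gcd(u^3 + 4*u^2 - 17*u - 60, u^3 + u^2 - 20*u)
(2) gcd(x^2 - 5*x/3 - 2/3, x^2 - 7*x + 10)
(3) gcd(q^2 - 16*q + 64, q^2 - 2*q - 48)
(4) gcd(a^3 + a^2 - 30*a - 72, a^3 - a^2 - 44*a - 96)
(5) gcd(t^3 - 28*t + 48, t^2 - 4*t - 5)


(1) = gcd((u - 4)*(u + 3)*(u + 5), u*(u - 4)*(u + 5)) = u^2 + u - 20
(2) = x - 2
(3) = q - 8
(4) = gcd((a - 6)*(a + 3)*(a + 4), (a - 8)*(a + 3)*(a + 4)) = a^2 + 7*a + 12
(5) = 1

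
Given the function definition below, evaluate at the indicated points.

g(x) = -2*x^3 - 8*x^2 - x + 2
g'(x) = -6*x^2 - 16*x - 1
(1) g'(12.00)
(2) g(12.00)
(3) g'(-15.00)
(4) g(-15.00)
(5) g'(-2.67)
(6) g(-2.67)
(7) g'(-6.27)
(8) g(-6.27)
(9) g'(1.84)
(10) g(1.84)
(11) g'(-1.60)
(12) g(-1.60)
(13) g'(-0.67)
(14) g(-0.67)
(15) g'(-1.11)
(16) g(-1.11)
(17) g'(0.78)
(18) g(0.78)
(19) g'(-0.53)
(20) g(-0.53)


(1) = -1057.00
(2) = -4618.00
(3) = -1111.00
(4) = 4967.00
(5) = -1.05
(6) = -14.29
(7) = -136.56
(8) = 186.75
(9) = -50.75
(10) = -39.38
(11) = 9.24
(12) = -8.69
(13) = 7.03
(14) = -0.32
(15) = 9.37
(16) = -4.01
(17) = -17.13
(18) = -4.60
(19) = 5.79
(20) = 0.58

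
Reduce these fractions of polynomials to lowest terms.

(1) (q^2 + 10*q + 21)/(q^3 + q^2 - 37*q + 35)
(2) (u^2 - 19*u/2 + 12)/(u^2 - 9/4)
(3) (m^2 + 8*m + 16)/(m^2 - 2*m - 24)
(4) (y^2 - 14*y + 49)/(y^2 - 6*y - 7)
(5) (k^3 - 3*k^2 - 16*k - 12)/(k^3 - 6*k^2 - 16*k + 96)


(1) = (q + 3)/(q^2 - 6*q + 5)
(2) = (2*u - 16)/(2*u + 3)
(3) = (m + 4)/(m - 6)
(4) = (y - 7)/(y + 1)
(5) = (k^2 + 3*k + 2)/(k^2 - 16)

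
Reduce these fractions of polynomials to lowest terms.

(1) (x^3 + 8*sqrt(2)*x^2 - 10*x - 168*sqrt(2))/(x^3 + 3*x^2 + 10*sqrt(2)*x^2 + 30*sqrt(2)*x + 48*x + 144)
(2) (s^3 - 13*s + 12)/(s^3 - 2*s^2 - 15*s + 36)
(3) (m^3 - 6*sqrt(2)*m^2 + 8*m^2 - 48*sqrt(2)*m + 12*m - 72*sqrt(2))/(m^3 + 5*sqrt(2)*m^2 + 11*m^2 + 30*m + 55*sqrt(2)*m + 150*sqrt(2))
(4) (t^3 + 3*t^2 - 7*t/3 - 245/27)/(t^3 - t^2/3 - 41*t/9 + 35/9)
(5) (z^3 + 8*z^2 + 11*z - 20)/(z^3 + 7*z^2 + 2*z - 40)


(1) = (x^2 + 4*sqrt(2)*x - 42)/(x^2 + x*(3 + 6*sqrt(2)) + 18*sqrt(2))
(2) = (s - 1)/(s - 3)
(3) = (m^2 + m*(2 - 6*sqrt(2)) - 12*sqrt(2))/(m^2 + m*(5 + 5*sqrt(2)) + 25*sqrt(2))
(4) = (3*t + 7)/(3*t - 3)
(5) = (z - 1)/(z - 2)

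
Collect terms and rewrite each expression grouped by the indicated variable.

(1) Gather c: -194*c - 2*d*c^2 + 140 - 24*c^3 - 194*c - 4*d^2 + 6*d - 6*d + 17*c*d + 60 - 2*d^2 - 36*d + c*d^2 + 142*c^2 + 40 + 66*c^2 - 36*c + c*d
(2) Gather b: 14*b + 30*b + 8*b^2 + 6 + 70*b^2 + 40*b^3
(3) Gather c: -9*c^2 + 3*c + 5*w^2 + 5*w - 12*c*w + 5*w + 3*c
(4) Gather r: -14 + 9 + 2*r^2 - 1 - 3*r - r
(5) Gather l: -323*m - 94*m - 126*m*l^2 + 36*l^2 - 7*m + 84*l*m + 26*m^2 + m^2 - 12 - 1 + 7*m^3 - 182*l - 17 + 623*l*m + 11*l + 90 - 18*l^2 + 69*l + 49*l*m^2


(1) = -24*c^3 + c^2*(208 - 2*d) + c*(d^2 + 18*d - 424) - 6*d^2 - 36*d + 240
(2) = 40*b^3 + 78*b^2 + 44*b + 6
(3) = -9*c^2 + c*(6 - 12*w) + 5*w^2 + 10*w
(4) = 2*r^2 - 4*r - 6
(5) = l^2*(18 - 126*m) + l*(49*m^2 + 707*m - 102) + 7*m^3 + 27*m^2 - 424*m + 60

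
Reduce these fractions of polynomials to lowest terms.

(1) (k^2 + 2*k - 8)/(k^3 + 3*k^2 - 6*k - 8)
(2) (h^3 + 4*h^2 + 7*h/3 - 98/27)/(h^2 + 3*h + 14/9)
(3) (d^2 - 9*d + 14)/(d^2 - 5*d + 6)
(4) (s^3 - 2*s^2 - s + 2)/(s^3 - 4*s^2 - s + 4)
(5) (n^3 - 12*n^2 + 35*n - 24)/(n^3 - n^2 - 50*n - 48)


(1) = 1/(k + 1)
(2) = (9*h^2 + 15*h - 14)/(9*h + 6)
(3) = (d - 7)/(d - 3)
(4) = (s - 2)/(s - 4)
(5) = (n^2 - 4*n + 3)/(n^2 + 7*n + 6)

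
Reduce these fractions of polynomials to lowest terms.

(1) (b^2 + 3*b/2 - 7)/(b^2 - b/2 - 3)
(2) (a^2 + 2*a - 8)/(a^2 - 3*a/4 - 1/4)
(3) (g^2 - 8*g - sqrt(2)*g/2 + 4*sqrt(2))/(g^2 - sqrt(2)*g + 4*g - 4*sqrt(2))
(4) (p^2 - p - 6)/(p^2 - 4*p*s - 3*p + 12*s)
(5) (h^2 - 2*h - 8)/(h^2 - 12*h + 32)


(1) = (2*b + 7)/(2*b + 3)
(2) = (4*a^2 + 8*a - 32)/(4*a^2 - 3*a - 1)
(3) = (2*g^2 + g*(-16 - sqrt(2)) + 8*sqrt(2))/(2*g^2 + g*(8 - 2*sqrt(2)) - 8*sqrt(2))
(4) = (p + 2)/(p - 4*s)
(5) = (h + 2)/(h - 8)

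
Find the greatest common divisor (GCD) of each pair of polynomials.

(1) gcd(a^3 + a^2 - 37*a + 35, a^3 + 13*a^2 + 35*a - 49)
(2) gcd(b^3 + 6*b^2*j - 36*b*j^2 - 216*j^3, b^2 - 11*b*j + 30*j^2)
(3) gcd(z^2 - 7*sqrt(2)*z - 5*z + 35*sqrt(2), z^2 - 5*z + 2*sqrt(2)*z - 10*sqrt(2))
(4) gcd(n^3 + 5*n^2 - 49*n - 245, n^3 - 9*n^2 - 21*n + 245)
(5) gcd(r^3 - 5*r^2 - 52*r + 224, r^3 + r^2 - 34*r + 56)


(1) = gcd((a - 5)*(a - 1)*(a + 7), (a - 1)*(a + 7)^2) = a^2 + 6*a - 7
(2) = gcd((b - 6*j)*(b + 6*j)^2, (b - 6*j)*(b - 5*j)) = b - 6*j
(3) = gcd((z - 5)*(z - 7*sqrt(2)), (z - 5)*(z + 2*sqrt(2))) = z - 5
(4) = n^2 - 2*n - 35
(5) = r^2 + 3*r - 28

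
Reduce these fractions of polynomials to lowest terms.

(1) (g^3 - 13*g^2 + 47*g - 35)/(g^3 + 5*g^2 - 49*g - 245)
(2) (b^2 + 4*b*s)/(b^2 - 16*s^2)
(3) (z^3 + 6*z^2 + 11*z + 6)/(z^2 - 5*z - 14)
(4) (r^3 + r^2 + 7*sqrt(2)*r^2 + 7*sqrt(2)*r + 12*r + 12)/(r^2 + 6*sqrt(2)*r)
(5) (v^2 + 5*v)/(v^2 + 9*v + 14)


(1) = (g^2 - 6*g + 5)/(g^2 + 12*g + 35)
(2) = -b/(-b + 4*s)
(3) = (z^2 + 4*z + 3)/(z - 7)
(4) = (r^2 + r*(1 + sqrt(2)) + sqrt(2))/r
(5) = (v^2 + 5*v)/(v^2 + 9*v + 14)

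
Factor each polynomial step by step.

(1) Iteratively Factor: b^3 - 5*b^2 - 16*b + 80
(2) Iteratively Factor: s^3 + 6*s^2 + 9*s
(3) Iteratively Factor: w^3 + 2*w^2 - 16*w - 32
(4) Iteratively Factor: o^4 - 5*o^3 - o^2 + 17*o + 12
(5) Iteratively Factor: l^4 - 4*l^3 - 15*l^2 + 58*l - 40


(1) = (b + 4)*(b^2 - 9*b + 20) = (b - 4)*(b + 4)*(b - 5)
(2) = (s)*(s^2 + 6*s + 9) = s*(s + 3)*(s + 3)
(3) = (w - 4)*(w^2 + 6*w + 8) = (w - 4)*(w + 2)*(w + 4)
(4) = (o - 4)*(o^3 - o^2 - 5*o - 3) = (o - 4)*(o + 1)*(o^2 - 2*o - 3) = (o - 4)*(o - 3)*(o + 1)*(o + 1)
(5) = (l - 1)*(l^3 - 3*l^2 - 18*l + 40) = (l - 5)*(l - 1)*(l^2 + 2*l - 8) = (l - 5)*(l - 1)*(l + 4)*(l - 2)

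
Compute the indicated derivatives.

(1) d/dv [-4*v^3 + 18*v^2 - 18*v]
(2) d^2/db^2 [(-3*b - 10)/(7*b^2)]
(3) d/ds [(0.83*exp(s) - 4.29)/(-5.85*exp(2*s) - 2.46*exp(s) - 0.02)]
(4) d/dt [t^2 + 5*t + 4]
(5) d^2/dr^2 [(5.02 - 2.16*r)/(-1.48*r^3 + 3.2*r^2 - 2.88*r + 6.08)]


(1) = -12*v^2 + 36*v - 18
(2) = 6*(-b - 10)/(7*b^4)
(3) = (4.8555*exp(2*s) - 50.193*exp(s) - 10.57)*exp(s)/(34.2225*exp(4*s) + 28.782*exp(3*s) + 6.2856*exp(2*s) + 0.0984*exp(s) + 0.0004)
(4) = 2*t + 5
(5) = (28.387584*r^5 - 193.328256*r^4 + 406.218752*r^3 - 203.57376*r^2 - 245.595648*r + 187.707392)/(3.241792*r^9 - 21.02784*r^8 + 64.390656*r^7 - 154.558976*r^6 + 298.070016*r^5 - 421.896192*r^4 + 524.218368*r^3 - 506.167296*r^2 + 319.389696*r - 224.755712)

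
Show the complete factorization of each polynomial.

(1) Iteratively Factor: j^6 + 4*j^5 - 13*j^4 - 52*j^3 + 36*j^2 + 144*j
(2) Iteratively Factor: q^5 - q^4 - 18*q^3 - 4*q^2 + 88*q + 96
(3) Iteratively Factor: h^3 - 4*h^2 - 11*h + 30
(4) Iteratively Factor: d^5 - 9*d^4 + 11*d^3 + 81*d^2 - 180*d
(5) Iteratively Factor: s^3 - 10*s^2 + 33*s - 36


(1) = (j + 2)*(j^5 + 2*j^4 - 17*j^3 - 18*j^2 + 72*j) = (j - 3)*(j + 2)*(j^4 + 5*j^3 - 2*j^2 - 24*j) = (j - 3)*(j + 2)*(j + 3)*(j^3 + 2*j^2 - 8*j) = j*(j - 3)*(j + 2)*(j + 3)*(j^2 + 2*j - 8) = j*(j - 3)*(j + 2)*(j + 3)*(j + 4)*(j - 2)
(2) = (q + 2)*(q^4 - 3*q^3 - 12*q^2 + 20*q + 48) = (q + 2)^2*(q^3 - 5*q^2 - 2*q + 24) = (q + 2)^3*(q^2 - 7*q + 12) = (q - 3)*(q + 2)^3*(q - 4)
(3) = (h - 2)*(h^2 - 2*h - 15) = (h - 2)*(h + 3)*(h - 5)
(4) = (d - 5)*(d^4 - 4*d^3 - 9*d^2 + 36*d) = (d - 5)*(d - 4)*(d^3 - 9*d) = d*(d - 5)*(d - 4)*(d^2 - 9) = d*(d - 5)*(d - 4)*(d - 3)*(d + 3)
(5) = (s - 3)*(s^2 - 7*s + 12) = (s - 3)^2*(s - 4)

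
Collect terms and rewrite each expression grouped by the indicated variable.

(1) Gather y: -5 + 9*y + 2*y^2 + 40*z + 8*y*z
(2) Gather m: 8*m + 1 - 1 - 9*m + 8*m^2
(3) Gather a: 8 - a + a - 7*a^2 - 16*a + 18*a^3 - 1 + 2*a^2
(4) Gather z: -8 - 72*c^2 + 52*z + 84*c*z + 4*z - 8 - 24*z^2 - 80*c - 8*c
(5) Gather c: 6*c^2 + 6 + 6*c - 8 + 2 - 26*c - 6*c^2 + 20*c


(1) = 2*y^2 + y*(8*z + 9) + 40*z - 5
(2) = 8*m^2 - m
(3) = 18*a^3 - 5*a^2 - 16*a + 7
(4) = -72*c^2 - 88*c - 24*z^2 + z*(84*c + 56) - 16
(5) = 0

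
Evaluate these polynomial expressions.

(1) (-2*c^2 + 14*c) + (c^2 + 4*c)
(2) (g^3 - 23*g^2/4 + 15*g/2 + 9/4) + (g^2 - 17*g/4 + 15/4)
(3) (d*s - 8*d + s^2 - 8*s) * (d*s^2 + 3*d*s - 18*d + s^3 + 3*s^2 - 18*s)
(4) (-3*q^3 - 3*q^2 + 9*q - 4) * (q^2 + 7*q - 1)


(1) = -c^2 + 18*c
(2) = g^3 - 19*g^2/4 + 13*g/4 + 6
(3) = d^2*s^3 - 5*d^2*s^2 - 42*d^2*s + 144*d^2 + 2*d*s^4 - 10*d*s^3 - 84*d*s^2 + 288*d*s + s^5 - 5*s^4 - 42*s^3 + 144*s^2
(4) = -3*q^5 - 24*q^4 - 9*q^3 + 62*q^2 - 37*q + 4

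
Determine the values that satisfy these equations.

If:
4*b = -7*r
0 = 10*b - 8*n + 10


Then:
b = -7*r/4
n = 5/4 - 35*r/16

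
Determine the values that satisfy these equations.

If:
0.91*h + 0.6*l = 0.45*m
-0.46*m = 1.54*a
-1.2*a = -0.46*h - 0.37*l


Then:
a = -0.298701298701299*m
h = 6.28607800765956*m
l = -8.78388497828366*m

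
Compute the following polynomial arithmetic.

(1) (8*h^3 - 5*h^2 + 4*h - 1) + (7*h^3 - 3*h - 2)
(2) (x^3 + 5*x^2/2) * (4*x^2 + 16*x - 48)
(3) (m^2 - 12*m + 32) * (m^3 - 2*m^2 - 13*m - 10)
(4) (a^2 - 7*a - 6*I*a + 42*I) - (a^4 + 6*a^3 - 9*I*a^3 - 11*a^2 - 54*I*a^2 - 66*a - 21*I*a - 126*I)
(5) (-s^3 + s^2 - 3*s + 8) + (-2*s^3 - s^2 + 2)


(1) = 15*h^3 - 5*h^2 + h - 3
(2) = 4*x^5 + 26*x^4 - 8*x^3 - 120*x^2
(3) = m^5 - 14*m^4 + 43*m^3 + 82*m^2 - 296*m - 320
(4) = -a^4 - 6*a^3 + 9*I*a^3 + 12*a^2 + 54*I*a^2 + 59*a + 15*I*a + 168*I
(5) = -3*s^3 - 3*s + 10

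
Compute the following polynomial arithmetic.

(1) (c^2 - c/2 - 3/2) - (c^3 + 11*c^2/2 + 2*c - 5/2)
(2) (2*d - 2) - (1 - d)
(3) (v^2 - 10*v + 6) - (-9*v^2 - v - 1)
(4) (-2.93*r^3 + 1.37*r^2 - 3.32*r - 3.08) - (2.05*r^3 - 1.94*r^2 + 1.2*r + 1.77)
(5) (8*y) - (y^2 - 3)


(1) = -c^3 - 9*c^2/2 - 5*c/2 + 1
(2) = 3*d - 3
(3) = 10*v^2 - 9*v + 7
(4) = -4.98*r^3 + 3.31*r^2 - 4.52*r - 4.85
(5) = -y^2 + 8*y + 3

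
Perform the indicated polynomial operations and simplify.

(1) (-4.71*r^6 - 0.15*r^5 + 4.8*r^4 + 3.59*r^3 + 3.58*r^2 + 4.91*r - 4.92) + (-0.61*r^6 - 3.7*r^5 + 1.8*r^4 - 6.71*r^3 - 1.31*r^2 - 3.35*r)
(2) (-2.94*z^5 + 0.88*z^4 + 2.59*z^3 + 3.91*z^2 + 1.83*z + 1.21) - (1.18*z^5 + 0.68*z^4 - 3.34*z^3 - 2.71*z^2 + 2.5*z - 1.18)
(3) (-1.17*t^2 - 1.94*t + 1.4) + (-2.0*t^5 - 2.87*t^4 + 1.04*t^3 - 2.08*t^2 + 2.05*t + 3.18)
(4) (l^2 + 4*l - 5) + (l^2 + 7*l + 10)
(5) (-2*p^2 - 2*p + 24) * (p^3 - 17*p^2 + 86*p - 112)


(1) = -5.32*r^6 - 3.85*r^5 + 6.6*r^4 - 3.12*r^3 + 2.27*r^2 + 1.56*r - 4.92
(2) = -4.12*z^5 + 0.2*z^4 + 5.93*z^3 + 6.62*z^2 - 0.67*z + 2.39
(3) = -2.0*t^5 - 2.87*t^4 + 1.04*t^3 - 3.25*t^2 + 0.11*t + 4.58
(4) = 2*l^2 + 11*l + 5
(5) = -2*p^5 + 32*p^4 - 114*p^3 - 356*p^2 + 2288*p - 2688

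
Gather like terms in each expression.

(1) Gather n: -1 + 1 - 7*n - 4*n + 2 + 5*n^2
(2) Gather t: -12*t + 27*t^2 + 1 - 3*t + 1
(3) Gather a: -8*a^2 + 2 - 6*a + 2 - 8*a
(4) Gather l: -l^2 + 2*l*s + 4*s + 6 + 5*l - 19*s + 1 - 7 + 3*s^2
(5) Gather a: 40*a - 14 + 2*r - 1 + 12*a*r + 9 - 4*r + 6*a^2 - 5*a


(1) = 5*n^2 - 11*n + 2
(2) = 27*t^2 - 15*t + 2
(3) = -8*a^2 - 14*a + 4
(4) = -l^2 + l*(2*s + 5) + 3*s^2 - 15*s
(5) = 6*a^2 + a*(12*r + 35) - 2*r - 6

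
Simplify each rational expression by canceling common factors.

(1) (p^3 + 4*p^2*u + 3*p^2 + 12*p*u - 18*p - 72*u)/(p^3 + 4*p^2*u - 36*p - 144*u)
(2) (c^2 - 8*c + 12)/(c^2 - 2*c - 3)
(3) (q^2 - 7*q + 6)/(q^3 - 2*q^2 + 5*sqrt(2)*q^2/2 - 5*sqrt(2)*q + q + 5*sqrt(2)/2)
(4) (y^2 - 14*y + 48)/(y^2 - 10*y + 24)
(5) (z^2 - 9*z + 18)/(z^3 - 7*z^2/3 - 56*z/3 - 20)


(1) = (p - 3)/(p - 6)
(2) = (c^2 - 8*c + 12)/(c^2 - 2*c - 3)
(3) = (2*q - 12)/(2*q^2 + q*(-2 + 5*sqrt(2)) - 5*sqrt(2))
(4) = (y - 8)/(y - 4)
(5) = (3*z - 9)/(3*z^2 + 11*z + 10)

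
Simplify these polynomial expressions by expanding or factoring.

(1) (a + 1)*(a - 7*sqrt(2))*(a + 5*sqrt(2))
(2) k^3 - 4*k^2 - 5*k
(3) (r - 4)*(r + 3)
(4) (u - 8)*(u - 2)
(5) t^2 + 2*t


(1) = a^3 - 2*sqrt(2)*a^2 + a^2 - 70*a - 2*sqrt(2)*a - 70
(2) = k*(k - 5)*(k + 1)
(3) = r^2 - r - 12
(4) = u^2 - 10*u + 16
(5) = t*(t + 2)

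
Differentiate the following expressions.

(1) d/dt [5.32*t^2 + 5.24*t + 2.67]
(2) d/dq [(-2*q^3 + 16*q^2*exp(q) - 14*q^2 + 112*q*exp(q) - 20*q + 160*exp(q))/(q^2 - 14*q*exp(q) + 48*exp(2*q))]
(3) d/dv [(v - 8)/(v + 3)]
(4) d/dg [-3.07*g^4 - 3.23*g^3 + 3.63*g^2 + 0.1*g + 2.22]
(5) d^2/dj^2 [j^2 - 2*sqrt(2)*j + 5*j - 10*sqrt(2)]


(1) = 10.64*t + 5.24
(2) = 2*(-6*q^2*exp(q) - q^2 - 30*q*exp(q) - 18*exp(q) + 10)/(q^2 - 12*q*exp(q) + 36*exp(2*q))
(3) = 11/(v + 3)^2
(4) = -12.28*g^3 - 9.69*g^2 + 7.26*g + 0.1
(5) = 2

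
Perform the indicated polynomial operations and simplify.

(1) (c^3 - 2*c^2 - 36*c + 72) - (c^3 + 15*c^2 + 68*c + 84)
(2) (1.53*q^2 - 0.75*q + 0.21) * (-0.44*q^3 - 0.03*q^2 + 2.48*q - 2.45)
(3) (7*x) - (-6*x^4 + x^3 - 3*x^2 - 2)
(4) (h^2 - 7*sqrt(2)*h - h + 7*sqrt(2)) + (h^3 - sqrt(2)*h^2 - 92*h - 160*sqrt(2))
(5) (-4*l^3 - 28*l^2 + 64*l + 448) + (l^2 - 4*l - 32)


(1) = -17*c^2 - 104*c - 12
(2) = -0.6732*q^5 + 0.2841*q^4 + 3.7245*q^3 - 5.6148*q^2 + 2.3583*q - 0.5145
(3) = 6*x^4 - x^3 + 3*x^2 + 7*x + 2
(4) = h^3 - sqrt(2)*h^2 + h^2 - 93*h - 7*sqrt(2)*h - 153*sqrt(2)
(5) = -4*l^3 - 27*l^2 + 60*l + 416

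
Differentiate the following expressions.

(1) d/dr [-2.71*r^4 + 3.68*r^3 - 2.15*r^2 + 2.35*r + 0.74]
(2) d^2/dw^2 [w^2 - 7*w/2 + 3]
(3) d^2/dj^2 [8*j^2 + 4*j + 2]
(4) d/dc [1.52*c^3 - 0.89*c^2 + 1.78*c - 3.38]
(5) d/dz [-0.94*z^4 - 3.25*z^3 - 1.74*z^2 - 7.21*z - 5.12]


(1) = -10.84*r^3 + 11.04*r^2 - 4.3*r + 2.35
(2) = 2
(3) = 16
(4) = 4.56*c^2 - 1.78*c + 1.78
(5) = -3.76*z^3 - 9.75*z^2 - 3.48*z - 7.21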